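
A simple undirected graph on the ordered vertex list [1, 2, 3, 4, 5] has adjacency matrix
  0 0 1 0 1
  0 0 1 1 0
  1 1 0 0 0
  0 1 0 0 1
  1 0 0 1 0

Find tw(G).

2

A width-2 tree decomposition is:
Bags: B1 = {2, 3, 4}  B2 = {1, 3, 4}  B3 = {1, 4, 5}
Tree: B1–B2, B2–B3
Each bag holds 3 vertices, so the decomposition has width 2, which upper-bounds the treewidth. Since 4–2–3–1–5–4 is a cycle in G, G is not acyclic. Forests are exactly the graphs of treewidth ≤ 1, so tw(G) ≥ 2. The upper and lower bounds meet at 2, so that is the treewidth.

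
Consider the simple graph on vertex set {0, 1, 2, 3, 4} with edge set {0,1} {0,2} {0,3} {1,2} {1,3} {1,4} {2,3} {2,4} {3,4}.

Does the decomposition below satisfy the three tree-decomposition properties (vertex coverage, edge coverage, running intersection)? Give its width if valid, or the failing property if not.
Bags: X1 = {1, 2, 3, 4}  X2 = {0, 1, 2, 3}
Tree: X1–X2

Yes; width 3.

Checking the three conditions: (i) the bags cover all of {0, 1, 2, 3, 4}; (ii) for each edge, some bag contains both endpoints; (iii) the bags containing any fixed vertex form a subtree. All hold, so the decomposition is valid with width 4 − 1 = 3.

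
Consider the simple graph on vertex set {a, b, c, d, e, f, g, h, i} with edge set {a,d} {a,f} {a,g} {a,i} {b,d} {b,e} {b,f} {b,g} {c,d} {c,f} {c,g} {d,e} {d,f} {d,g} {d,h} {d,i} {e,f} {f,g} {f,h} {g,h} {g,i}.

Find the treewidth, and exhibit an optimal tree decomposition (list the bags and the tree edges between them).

The largest bag has 4 vertices, giving width 3; this decomposition certifies tw(G) ≤ 3. On the other hand G contains the 4-clique {d, f, g, h}. A clique must lie in a single bag of any decomposition, so no decomposition can have width below 3. Hence tw(G) = 3 exactly.

Treewidth 3.
Bags: B1 = {b, d, e, f}  B2 = {b, d, f, g}  B3 = {a, d, f, g}  B4 = {d, f, g, h}  B5 = {a, d, g, i}  B6 = {c, d, f, g}
Tree: B1–B2, B2–B3, B2–B4, B3–B5, B2–B6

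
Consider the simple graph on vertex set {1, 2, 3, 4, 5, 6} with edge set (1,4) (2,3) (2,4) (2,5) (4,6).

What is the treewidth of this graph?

1

A width-1 tree decomposition is:
Bags: B1 = {2, 4}  B2 = {4, 6}  B3 = {2, 3}  B4 = {2, 5}  B5 = {1, 4}
Tree: B1–B2, B1–B3, B1–B4, B2–B5
The largest bag has 2 vertices, giving width 1; this decomposition certifies tw(G) ≤ 1. G has an edge, so its treewidth is at least 1. The upper and lower bounds meet at 1, so that is the treewidth.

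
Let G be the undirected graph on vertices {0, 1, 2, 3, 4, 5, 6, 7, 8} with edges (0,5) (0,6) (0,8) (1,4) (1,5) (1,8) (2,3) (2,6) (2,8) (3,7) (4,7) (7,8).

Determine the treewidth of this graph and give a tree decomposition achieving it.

Every bag has size at most 4, so the width is 4 − 1 = 3 and tw(G) ≤ 3. For the lower bound: the 4 vertex sets {3,4,7}, {1}, {8}, {0,2,5,6} are disjoint, each induces a connected subgraph, and every pair is joined by at least one edge of G. Contracting each set to a single vertex therefore yields K_{4} as a minor, and since treewidth is minor-monotone, tw(G) ≥ tw(K_{4}) = 3. The upper and lower bounds meet at 3, so that is the treewidth.

Treewidth 3.
One such decomposition:
Bags: B1 = {1, 3, 4, 7}  B2 = {1, 3, 7, 8}  B3 = {1, 2, 3, 8}  B4 = {1, 2, 5, 8}  B5 = {0, 2, 5, 8}  B6 = {0, 2, 5, 6}
Tree: B1–B2, B2–B3, B3–B4, B4–B5, B5–B6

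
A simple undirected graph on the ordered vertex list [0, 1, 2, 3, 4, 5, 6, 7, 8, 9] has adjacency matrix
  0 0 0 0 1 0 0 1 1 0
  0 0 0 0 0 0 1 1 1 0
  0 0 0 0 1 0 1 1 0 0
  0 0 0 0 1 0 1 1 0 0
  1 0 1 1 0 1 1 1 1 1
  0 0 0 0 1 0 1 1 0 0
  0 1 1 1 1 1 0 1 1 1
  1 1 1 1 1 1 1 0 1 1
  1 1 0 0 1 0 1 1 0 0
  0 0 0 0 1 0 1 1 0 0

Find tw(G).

A width-3 tree decomposition is:
Bags: B1 = {4, 6, 7, 8}  B2 = {2, 4, 6, 7}  B3 = {3, 4, 6, 7}  B4 = {4, 5, 6, 7}  B5 = {4, 6, 7, 9}  B6 = {0, 4, 7, 8}  B7 = {1, 6, 7, 8}
Tree: B1–B2, B1–B3, B1–B4, B4–B5, B1–B6, B1–B7
The largest bag has 4 vertices, giving width 3; this decomposition certifies tw(G) ≤ 3. On the other hand G contains the 4-clique {1, 6, 7, 8}. A clique must lie in a single bag of any decomposition, so no decomposition can have width below 3. Combining the bounds, tw(G) = 3.

3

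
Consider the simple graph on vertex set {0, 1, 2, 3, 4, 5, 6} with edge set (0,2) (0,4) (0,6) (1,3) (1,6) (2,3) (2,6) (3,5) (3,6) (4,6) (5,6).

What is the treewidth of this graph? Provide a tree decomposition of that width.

Treewidth 2.
One optimal decomposition is:
Bags: B1 = {2, 3, 6}  B2 = {0, 2, 6}  B3 = {0, 4, 6}  B4 = {1, 3, 6}  B5 = {3, 5, 6}
Tree: B1–B2, B2–B3, B1–B4, B4–B5

Every bag has size at most 3, so the width is 3 − 1 = 2 and tw(G) ≤ 2. Conversely, {0, 2, 6} is a clique of size 3, and the vertices of any clique must share a bag in every tree decomposition; so some bag has ≥ 3 vertices and tw(G) ≥ 2. The upper and lower bounds meet at 2, so that is the treewidth.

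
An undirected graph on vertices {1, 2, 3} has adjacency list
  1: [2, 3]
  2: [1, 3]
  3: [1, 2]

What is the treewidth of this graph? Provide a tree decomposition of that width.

Treewidth 2.
One optimal decomposition is:
Bags: B1 = {1, 2, 3}
Tree: (single bag)

With just one bag of size 3, the width is 3 − 1 = 2, so tw(G) ≤ 2. For the lower bound, the 3 vertices {1, 2, 3} are pairwise adjacent, and any tree decomposition puts a clique entirely inside one bag — forcing width ≥ 2. The upper and lower bounds meet at 2, so that is the treewidth.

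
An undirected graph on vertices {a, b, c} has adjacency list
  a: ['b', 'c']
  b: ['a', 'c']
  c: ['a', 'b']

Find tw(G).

A width-2 tree decomposition is:
Bags: B1 = {a, b, c}
Tree: (single bag)
A single bag containing all 3 vertices is trivially a valid decomposition of width 2. On the other hand G contains the 3-clique {a, b, c}. A clique must lie in a single bag of any decomposition, so no decomposition can have width below 2. Therefore the treewidth is 2.

2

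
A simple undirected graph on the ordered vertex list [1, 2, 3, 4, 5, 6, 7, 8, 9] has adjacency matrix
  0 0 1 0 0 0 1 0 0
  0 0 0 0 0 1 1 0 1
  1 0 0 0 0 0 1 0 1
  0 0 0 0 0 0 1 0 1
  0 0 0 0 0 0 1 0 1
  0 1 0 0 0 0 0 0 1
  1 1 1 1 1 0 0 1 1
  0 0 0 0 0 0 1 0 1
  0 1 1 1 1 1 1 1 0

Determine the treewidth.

A width-2 tree decomposition is:
Bags: B1 = {7, 8, 9}  B2 = {4, 7, 9}  B3 = {2, 7, 9}  B4 = {3, 7, 9}  B5 = {5, 7, 9}  B6 = {1, 3, 7}  B7 = {2, 6, 9}
Tree: B1–B2, B1–B3, B1–B4, B4–B5, B4–B6, B3–B7
Every bag has size at most 3, so the width is 3 − 1 = 2 and tw(G) ≤ 2. On the other hand G contains the 3-clique {2, 6, 9}. A clique must lie in a single bag of any decomposition, so no decomposition can have width below 2. Hence tw(G) = 2 exactly.

2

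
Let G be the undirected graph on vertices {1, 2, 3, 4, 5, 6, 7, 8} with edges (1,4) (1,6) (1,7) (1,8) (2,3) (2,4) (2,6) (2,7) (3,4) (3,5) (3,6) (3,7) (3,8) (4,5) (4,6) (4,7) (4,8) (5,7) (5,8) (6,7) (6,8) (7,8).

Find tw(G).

4

A width-4 tree decomposition is:
Bags: B1 = {3, 4, 6, 7, 8}  B2 = {1, 4, 6, 7, 8}  B3 = {3, 4, 5, 7, 8}  B4 = {2, 3, 4, 6, 7}
Tree: B1–B2, B1–B3, B1–B4
Each bag holds 5 vertices, so the decomposition has width 4, which upper-bounds the treewidth. Conversely, {1, 4, 6, 7, 8} is a clique of size 5, and the vertices of any clique must share a bag in every tree decomposition; so some bag has ≥ 5 vertices and tw(G) ≥ 4. The upper and lower bounds meet at 4, so that is the treewidth.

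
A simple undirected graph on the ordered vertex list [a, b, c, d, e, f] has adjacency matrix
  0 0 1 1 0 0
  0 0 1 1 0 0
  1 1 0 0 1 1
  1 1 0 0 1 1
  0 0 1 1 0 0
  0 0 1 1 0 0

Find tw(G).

A width-2 tree decomposition is:
Bags: B1 = {c, d, e}  B2 = {a, c, d}  B3 = {b, c, d}  B4 = {c, d, f}
Tree: B1–B2, B2–B3, B3–B4
Each bag holds 3 vertices, so the decomposition has width 2, which upper-bounds the treewidth. Since d–e–c–a–d is a cycle in G, G is not acyclic. Forests are exactly the graphs of treewidth ≤ 1, so tw(G) ≥ 2. Therefore the treewidth is 2.

2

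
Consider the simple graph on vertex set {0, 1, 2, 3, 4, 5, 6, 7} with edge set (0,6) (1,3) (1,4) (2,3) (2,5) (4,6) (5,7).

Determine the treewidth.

1

A width-1 tree decomposition is:
Bags: B1 = {0, 6}  B2 = {4, 6}  B3 = {1, 4}  B4 = {1, 3}  B5 = {2, 3}  B6 = {2, 5}  B7 = {5, 7}
Tree: B1–B2, B2–B3, B3–B4, B4–B5, B5–B6, B6–B7
Each bag holds 2 vertices, so the decomposition has width 1, which upper-bounds the treewidth. Since G has at least one edge (e.g. 0–6), it is not an edgeless graph, so tw(G) ≥ 1. Combining the bounds, tw(G) = 1.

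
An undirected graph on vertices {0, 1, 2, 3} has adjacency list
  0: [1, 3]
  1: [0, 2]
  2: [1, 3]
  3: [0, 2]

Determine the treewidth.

A width-2 tree decomposition is:
Bags: B1 = {0, 1, 2}  B2 = {0, 2, 3}
Tree: B1–B2
Each bag holds 3 vertices, so the decomposition has width 2, which upper-bounds the treewidth. Since 2–1–0–3–2 is a cycle in G, G is not acyclic. Forests are exactly the graphs of treewidth ≤ 1, so tw(G) ≥ 2. The upper and lower bounds meet at 2, so that is the treewidth.

2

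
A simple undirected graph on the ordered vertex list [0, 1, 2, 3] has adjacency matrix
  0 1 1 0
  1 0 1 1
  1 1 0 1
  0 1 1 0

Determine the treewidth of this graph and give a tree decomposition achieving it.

Treewidth 2.
Bags: B1 = {1, 2, 3}  B2 = {0, 1, 2}
Tree: B1–B2

Each bag holds 3 vertices, so the decomposition has width 2, which upper-bounds the treewidth. On the other hand G contains the 3-clique {0, 1, 2}. A clique must lie in a single bag of any decomposition, so no decomposition can have width below 2. Combining the bounds, tw(G) = 2.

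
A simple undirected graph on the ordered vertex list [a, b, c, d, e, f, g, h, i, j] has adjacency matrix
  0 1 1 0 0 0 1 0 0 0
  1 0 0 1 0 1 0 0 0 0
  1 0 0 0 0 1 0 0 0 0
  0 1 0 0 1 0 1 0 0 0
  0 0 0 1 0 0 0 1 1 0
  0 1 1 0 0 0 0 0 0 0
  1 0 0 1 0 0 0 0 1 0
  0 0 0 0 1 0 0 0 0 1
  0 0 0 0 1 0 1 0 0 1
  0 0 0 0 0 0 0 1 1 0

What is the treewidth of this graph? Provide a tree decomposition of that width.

Each bag holds 3 vertices, so the decomposition has width 2, which upper-bounds the treewidth. The edges c–f–b–a–c form a cycle, so G is not a tree and its treewidth is at least 2. Hence tw(G) = 2 exactly.

Treewidth 2.
One such decomposition:
Bags: B1 = {a, c, f}  B2 = {a, b, f}  B3 = {a, b, g}  B4 = {b, d, g}  B5 = {d, g, i}  B6 = {d, e, i}  B7 = {e, i, j}  B8 = {e, h, j}
Tree: B1–B2, B2–B3, B3–B4, B4–B5, B5–B6, B6–B7, B7–B8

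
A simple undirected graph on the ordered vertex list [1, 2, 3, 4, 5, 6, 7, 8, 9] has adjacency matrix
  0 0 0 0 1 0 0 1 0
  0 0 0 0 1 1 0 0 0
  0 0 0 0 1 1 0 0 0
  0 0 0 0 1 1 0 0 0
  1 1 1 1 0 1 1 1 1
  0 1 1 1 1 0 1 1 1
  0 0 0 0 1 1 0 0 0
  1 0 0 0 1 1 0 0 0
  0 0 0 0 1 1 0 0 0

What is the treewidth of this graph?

A width-2 tree decomposition is:
Bags: B1 = {5, 6, 8}  B2 = {4, 5, 6}  B3 = {1, 5, 8}  B4 = {5, 6, 7}  B5 = {2, 5, 6}  B6 = {3, 5, 6}  B7 = {5, 6, 9}
Tree: B1–B2, B1–B3, B1–B4, B4–B5, B2–B6, B6–B7
Each bag holds 3 vertices, so the decomposition has width 2, which upper-bounds the treewidth. Conversely, {1, 5, 8} is a clique of size 3, and the vertices of any clique must share a bag in every tree decomposition; so some bag has ≥ 3 vertices and tw(G) ≥ 2. The upper and lower bounds meet at 2, so that is the treewidth.

2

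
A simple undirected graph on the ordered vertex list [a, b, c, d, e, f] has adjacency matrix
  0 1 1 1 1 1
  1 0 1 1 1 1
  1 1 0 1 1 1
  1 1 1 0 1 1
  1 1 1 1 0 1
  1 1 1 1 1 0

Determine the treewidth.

5

A width-5 tree decomposition is:
Bags: B1 = {a, b, c, d, e, f}
Tree: (single bag)
A single bag containing all 6 vertices is trivially a valid decomposition of width 5. On the other hand G contains the 6-clique {a, b, c, d, e, f}. A clique must lie in a single bag of any decomposition, so no decomposition can have width below 5. Hence tw(G) = 5 exactly.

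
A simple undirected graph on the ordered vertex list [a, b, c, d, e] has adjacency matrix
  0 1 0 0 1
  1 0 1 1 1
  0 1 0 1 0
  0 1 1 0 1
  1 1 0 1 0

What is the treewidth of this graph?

A width-2 tree decomposition is:
Bags: B1 = {b, d, e}  B2 = {b, c, d}  B3 = {a, b, e}
Tree: B1–B2, B1–B3
Each bag holds 3 vertices, so the decomposition has width 2, which upper-bounds the treewidth. On the other hand G contains the 3-clique {b, d, e}. A clique must lie in a single bag of any decomposition, so no decomposition can have width below 2. Therefore the treewidth is 2.

2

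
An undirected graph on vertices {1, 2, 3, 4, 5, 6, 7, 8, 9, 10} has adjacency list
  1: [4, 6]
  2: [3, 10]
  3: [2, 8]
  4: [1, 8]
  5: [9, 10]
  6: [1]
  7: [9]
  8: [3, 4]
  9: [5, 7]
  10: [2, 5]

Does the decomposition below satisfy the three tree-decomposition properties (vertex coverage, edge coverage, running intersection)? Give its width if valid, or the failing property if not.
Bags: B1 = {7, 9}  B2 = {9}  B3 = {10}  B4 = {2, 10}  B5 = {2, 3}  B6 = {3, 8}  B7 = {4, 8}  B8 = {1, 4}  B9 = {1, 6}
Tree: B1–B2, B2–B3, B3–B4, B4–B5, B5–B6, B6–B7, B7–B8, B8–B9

No — vertex 5 appears in no bag.

A tree decomposition must satisfy three properties: every vertex lies in some bag; for every edge, both endpoints lie together in some bag; and for every vertex, the bags containing it form a connected subtree. Here vertex 5 appears in no bag, so the decomposition is invalid.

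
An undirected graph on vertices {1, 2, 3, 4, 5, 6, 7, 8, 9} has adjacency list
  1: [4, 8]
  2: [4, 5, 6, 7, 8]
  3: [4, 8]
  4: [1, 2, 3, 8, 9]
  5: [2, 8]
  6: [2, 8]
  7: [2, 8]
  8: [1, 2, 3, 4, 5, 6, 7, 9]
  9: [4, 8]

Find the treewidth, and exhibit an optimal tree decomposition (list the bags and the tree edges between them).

Treewidth 2.
One optimal decomposition is:
Bags: B1 = {2, 6, 8}  B2 = {2, 7, 8}  B3 = {2, 4, 8}  B4 = {4, 8, 9}  B5 = {3, 4, 8}  B6 = {1, 4, 8}  B7 = {2, 5, 8}
Tree: B1–B2, B2–B3, B3–B4, B4–B5, B5–B6, B3–B7

The largest bag has 3 vertices, giving width 2; this decomposition certifies tw(G) ≤ 2. Conversely, {1, 4, 8} is a clique of size 3, and the vertices of any clique must share a bag in every tree decomposition; so some bag has ≥ 3 vertices and tw(G) ≥ 2. Hence tw(G) = 2 exactly.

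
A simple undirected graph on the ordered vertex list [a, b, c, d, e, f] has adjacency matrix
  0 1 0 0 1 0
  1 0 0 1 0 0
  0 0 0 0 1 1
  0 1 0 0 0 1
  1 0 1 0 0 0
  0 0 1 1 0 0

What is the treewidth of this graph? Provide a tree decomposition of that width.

Treewidth 2.
Bags: B1 = {c, e, f}  B2 = {d, e, f}  B3 = {b, d, e}  B4 = {a, b, e}
Tree: B1–B2, B2–B3, B3–B4

The largest bag has 3 vertices, giving width 2; this decomposition certifies tw(G) ≤ 2. The edges e–c–f–d–b–a–e form a cycle, so G is not a tree and its treewidth is at least 2. Hence tw(G) = 2 exactly.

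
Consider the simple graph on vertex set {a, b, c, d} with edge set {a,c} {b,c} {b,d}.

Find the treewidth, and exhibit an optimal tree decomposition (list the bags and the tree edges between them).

Treewidth 1.
Bags: B1 = {a, c}  B2 = {b, c}  B3 = {b, d}
Tree: B1–B2, B2–B3

Each bag holds 2 vertices, so the decomposition has width 1, which upper-bounds the treewidth. G has an edge, so its treewidth is at least 1. Hence tw(G) = 1 exactly.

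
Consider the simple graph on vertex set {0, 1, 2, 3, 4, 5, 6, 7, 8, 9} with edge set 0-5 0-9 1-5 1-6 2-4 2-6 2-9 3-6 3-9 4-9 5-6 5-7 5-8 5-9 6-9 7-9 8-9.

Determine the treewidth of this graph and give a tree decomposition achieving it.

Treewidth 2.
Bags: B1 = {5, 6, 9}  B2 = {0, 5, 9}  B3 = {5, 7, 9}  B4 = {2, 6, 9}  B5 = {5, 8, 9}  B6 = {2, 4, 9}  B7 = {1, 5, 6}  B8 = {3, 6, 9}
Tree: B1–B2, B1–B3, B1–B4, B2–B5, B4–B6, B1–B7, B4–B8

Each bag holds 3 vertices, so the decomposition has width 2, which upper-bounds the treewidth. For the lower bound, the 3 vertices {1, 5, 6} are pairwise adjacent, and any tree decomposition puts a clique entirely inside one bag — forcing width ≥ 2. Combining the bounds, tw(G) = 2.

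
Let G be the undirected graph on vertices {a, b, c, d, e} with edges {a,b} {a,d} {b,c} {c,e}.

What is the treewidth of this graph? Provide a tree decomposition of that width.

Each bag holds 2 vertices, so the decomposition has width 1, which upper-bounds the treewidth. Since G has at least one edge (e.g. e–c), it is not an edgeless graph, so tw(G) ≥ 1. Therefore the treewidth is 1.

Treewidth 1.
Bags: B1 = {c, e}  B2 = {b, c}  B3 = {a, b}  B4 = {a, d}
Tree: B1–B2, B2–B3, B3–B4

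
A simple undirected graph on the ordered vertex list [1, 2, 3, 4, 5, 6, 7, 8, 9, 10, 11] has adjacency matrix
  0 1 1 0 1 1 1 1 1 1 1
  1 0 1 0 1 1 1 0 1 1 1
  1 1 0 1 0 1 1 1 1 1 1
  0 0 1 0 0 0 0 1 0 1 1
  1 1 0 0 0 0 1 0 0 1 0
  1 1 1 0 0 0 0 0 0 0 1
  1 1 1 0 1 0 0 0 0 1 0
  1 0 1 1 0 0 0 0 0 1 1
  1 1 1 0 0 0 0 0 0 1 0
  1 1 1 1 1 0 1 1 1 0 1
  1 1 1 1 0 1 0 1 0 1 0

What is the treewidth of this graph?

4

A width-4 tree decomposition is:
Bags: B1 = {1, 2, 3, 7, 10}  B2 = {1, 2, 3, 10, 11}  B3 = {1, 2, 5, 7, 10}  B4 = {1, 2, 3, 6, 11}  B5 = {1, 2, 3, 9, 10}  B6 = {1, 3, 8, 10, 11}  B7 = {3, 4, 8, 10, 11}
Tree: B1–B2, B1–B3, B2–B4, B2–B5, B2–B6, B6–B7
The largest bag has 5 vertices, giving width 4; this decomposition certifies tw(G) ≤ 4. For the lower bound, the 5 vertices {1, 3, 8, 10, 11} are pairwise adjacent, and any tree decomposition puts a clique entirely inside one bag — forcing width ≥ 4. Hence tw(G) = 4 exactly.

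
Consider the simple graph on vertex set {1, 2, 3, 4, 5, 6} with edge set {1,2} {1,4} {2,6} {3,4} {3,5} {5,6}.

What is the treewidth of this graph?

A width-2 tree decomposition is:
Bags: B1 = {2, 5, 6}  B2 = {2, 3, 5}  B3 = {2, 3, 4}  B4 = {1, 2, 4}
Tree: B1–B2, B2–B3, B3–B4
The largest bag has 3 vertices, giving width 2; this decomposition certifies tw(G) ≤ 2. The edges 2–6–5–3–4–1–2 form a cycle, so G is not a tree and its treewidth is at least 2. Therefore the treewidth is 2.

2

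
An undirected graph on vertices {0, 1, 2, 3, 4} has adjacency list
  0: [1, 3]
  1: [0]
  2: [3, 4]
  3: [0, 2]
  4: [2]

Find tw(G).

1

A width-1 tree decomposition is:
Bags: B1 = {2, 4}  B2 = {2, 3}  B3 = {0, 3}  B4 = {0, 1}
Tree: B1–B2, B2–B3, B3–B4
The largest bag has 2 vertices, giving width 1; this decomposition certifies tw(G) ≤ 1. Since G has at least one edge (e.g. 4–2), it is not an edgeless graph, so tw(G) ≥ 1. Combining the bounds, tw(G) = 1.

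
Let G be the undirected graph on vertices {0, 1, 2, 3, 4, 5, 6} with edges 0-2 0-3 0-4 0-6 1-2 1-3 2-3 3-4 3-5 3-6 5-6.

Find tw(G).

2

A width-2 tree decomposition is:
Bags: B1 = {0, 3, 6}  B2 = {3, 5, 6}  B3 = {0, 2, 3}  B4 = {0, 3, 4}  B5 = {1, 2, 3}
Tree: B1–B2, B1–B3, B1–B4, B3–B5
Each bag holds 3 vertices, so the decomposition has width 2, which upper-bounds the treewidth. On the other hand G contains the 3-clique {0, 2, 3}. A clique must lie in a single bag of any decomposition, so no decomposition can have width below 2. Hence tw(G) = 2 exactly.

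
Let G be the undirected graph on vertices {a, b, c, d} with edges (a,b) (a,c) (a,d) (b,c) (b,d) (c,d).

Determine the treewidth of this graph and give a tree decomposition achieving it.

A single bag containing all 4 vertices is trivially a valid decomposition of width 3. For the lower bound, the 4 vertices {a, b, c, d} are pairwise adjacent, and any tree decomposition puts a clique entirely inside one bag — forcing width ≥ 3. The upper and lower bounds meet at 3, so that is the treewidth.

Treewidth 3.
One such decomposition:
Bags: B1 = {a, b, c, d}
Tree: (single bag)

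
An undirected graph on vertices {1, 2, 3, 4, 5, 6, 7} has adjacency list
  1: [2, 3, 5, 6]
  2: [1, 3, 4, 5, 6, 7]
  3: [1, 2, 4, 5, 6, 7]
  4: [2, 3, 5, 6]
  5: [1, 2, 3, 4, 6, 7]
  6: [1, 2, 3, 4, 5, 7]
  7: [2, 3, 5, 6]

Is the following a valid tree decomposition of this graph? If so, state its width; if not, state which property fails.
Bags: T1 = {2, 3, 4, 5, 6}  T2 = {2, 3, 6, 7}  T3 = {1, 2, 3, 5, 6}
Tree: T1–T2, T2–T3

No — edge (5,7) lies in no bag.

A tree decomposition must satisfy three properties: every vertex lies in some bag; for every edge, both endpoints lie together in some bag; and for every vertex, the bags containing it form a connected subtree. Here edge (5,7) lies in no bag, so the decomposition is invalid.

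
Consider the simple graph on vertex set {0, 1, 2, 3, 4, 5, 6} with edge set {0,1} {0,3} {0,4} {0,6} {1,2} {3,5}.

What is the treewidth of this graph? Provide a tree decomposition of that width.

The largest bag has 2 vertices, giving width 1; this decomposition certifies tw(G) ≤ 1. Any graph with an edge has treewidth ≥ 1, and G has the edge 1–0. Combining the bounds, tw(G) = 1.

Treewidth 1.
One such decomposition:
Bags: B1 = {0, 1}  B2 = {0, 6}  B3 = {1, 2}  B4 = {0, 3}  B5 = {3, 5}  B6 = {0, 4}
Tree: B1–B2, B1–B3, B2–B4, B4–B5, B4–B6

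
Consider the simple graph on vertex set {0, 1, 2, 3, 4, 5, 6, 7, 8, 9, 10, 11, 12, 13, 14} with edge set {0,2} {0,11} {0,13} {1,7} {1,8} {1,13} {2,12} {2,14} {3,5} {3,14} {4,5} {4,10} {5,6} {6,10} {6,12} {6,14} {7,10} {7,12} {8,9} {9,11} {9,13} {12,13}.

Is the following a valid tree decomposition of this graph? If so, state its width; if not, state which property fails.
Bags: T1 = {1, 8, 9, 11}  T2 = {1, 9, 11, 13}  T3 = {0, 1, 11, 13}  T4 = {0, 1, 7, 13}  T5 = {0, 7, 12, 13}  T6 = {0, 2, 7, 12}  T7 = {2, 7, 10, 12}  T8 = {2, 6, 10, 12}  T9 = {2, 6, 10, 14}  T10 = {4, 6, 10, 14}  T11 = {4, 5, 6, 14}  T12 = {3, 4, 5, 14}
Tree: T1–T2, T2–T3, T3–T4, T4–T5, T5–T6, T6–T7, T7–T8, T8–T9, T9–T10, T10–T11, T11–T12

Yes; width 3.

Vertex coverage: the bags together contain {0, 1, 2, 3, 4, 5, 6, 7, 8, 9, 10, 11, 12, 13, 14}, the full vertex set. Edge coverage: each edge of G has both endpoints in at least one bag. Running intersection: for every vertex, the bags containing it form a connected subtree. All three properties hold, so this is a valid tree decomposition of width max|bag| − 1 = 3, and hence tw(G) ≤ 3.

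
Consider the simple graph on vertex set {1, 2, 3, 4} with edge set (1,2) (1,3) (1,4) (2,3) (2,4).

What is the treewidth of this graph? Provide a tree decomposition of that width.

The largest bag has 3 vertices, giving width 2; this decomposition certifies tw(G) ≤ 2. For the lower bound, the 3 vertices {1, 2, 3} are pairwise adjacent, and any tree decomposition puts a clique entirely inside one bag — forcing width ≥ 2. Therefore the treewidth is 2.

Treewidth 2.
Bags: B1 = {1, 2, 4}  B2 = {1, 2, 3}
Tree: B1–B2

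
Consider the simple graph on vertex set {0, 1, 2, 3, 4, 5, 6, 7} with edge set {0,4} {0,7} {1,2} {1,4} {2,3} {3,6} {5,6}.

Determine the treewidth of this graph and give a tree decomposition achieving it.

Each bag holds 2 vertices, so the decomposition has width 1, which upper-bounds the treewidth. Any graph with an edge has treewidth ≥ 1, and G has the edge 7–0. Hence tw(G) = 1 exactly.

Treewidth 1.
One optimal decomposition is:
Bags: B1 = {0, 7}  B2 = {0, 4}  B3 = {1, 4}  B4 = {1, 2}  B5 = {2, 3}  B6 = {3, 6}  B7 = {5, 6}
Tree: B1–B2, B2–B3, B3–B4, B4–B5, B5–B6, B6–B7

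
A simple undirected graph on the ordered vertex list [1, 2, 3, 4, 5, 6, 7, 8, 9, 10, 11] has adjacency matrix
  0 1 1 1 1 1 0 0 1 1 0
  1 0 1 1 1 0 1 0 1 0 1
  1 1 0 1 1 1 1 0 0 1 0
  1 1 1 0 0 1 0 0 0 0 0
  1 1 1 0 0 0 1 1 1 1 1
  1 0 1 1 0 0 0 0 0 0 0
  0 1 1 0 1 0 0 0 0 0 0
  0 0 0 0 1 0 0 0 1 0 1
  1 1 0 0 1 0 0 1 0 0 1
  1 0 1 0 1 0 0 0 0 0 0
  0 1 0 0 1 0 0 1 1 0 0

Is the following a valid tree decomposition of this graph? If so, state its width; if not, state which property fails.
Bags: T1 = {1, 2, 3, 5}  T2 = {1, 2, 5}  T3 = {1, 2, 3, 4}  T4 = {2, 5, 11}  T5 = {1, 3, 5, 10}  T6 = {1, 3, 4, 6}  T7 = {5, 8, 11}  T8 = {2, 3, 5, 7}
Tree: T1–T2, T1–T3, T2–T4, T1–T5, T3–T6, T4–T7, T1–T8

A tree decomposition must satisfy three properties: every vertex lies in some bag; for every edge, both endpoints lie together in some bag; and for every vertex, the bags containing it form a connected subtree. Here vertex 9 appears in no bag, so the decomposition is invalid.

No — vertex 9 appears in no bag.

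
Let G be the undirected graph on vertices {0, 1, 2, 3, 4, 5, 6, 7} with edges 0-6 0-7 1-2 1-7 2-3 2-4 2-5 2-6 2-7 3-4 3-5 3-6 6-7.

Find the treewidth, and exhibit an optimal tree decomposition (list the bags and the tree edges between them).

Treewidth 2.
Bags: B1 = {0, 6, 7}  B2 = {2, 6, 7}  B3 = {2, 3, 6}  B4 = {1, 2, 7}  B5 = {2, 3, 4}  B6 = {2, 3, 5}
Tree: B1–B2, B2–B3, B2–B4, B3–B5, B3–B6

The largest bag has 3 vertices, giving width 2; this decomposition certifies tw(G) ≤ 2. Conversely, {0, 6, 7} is a clique of size 3, and the vertices of any clique must share a bag in every tree decomposition; so some bag has ≥ 3 vertices and tw(G) ≥ 2. The upper and lower bounds meet at 2, so that is the treewidth.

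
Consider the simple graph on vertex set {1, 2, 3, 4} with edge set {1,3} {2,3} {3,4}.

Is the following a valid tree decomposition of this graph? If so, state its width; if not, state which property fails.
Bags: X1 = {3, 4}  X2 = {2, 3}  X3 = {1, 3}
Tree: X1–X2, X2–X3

Yes; width 1.

Checking the three conditions: (i) the bags cover all of {1, 2, 3, 4}; (ii) for each edge, some bag contains both endpoints; (iii) the bags containing any fixed vertex form a subtree. All hold, so the decomposition is valid with width 2 − 1 = 1.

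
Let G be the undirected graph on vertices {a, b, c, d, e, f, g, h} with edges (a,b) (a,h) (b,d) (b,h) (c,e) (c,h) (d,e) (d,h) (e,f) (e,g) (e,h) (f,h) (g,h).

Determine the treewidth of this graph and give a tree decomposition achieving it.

Treewidth 2.
Bags: B1 = {a, b, h}  B2 = {b, d, h}  B3 = {d, e, h}  B4 = {c, e, h}  B5 = {e, f, h}  B6 = {e, g, h}
Tree: B1–B2, B2–B3, B3–B4, B4–B5, B4–B6

Each bag holds 3 vertices, so the decomposition has width 2, which upper-bounds the treewidth. Conversely, {d, e, h} is a clique of size 3, and the vertices of any clique must share a bag in every tree decomposition; so some bag has ≥ 3 vertices and tw(G) ≥ 2. Hence tw(G) = 2 exactly.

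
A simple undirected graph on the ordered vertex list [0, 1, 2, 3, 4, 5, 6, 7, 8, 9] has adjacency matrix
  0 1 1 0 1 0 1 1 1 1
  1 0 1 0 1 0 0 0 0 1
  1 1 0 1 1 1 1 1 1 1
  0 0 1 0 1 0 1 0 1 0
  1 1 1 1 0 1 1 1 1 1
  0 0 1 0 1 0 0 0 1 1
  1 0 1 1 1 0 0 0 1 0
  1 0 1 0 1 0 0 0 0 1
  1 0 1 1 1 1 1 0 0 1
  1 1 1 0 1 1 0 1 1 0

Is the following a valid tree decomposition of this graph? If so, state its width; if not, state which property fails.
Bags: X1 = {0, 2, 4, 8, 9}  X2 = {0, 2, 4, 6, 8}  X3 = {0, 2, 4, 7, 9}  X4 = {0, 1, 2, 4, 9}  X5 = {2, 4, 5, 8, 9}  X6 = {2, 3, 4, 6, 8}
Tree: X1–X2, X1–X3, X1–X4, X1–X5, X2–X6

Yes; width 4.

Vertex coverage: the bags together contain {0, 1, 2, 3, 4, 5, 6, 7, 8, 9}, the full vertex set. Edge coverage: each edge of G has both endpoints in at least one bag. Running intersection: for every vertex, the bags containing it form a connected subtree. All three properties hold, so this is a valid tree decomposition of width max|bag| − 1 = 4, and hence tw(G) ≤ 4.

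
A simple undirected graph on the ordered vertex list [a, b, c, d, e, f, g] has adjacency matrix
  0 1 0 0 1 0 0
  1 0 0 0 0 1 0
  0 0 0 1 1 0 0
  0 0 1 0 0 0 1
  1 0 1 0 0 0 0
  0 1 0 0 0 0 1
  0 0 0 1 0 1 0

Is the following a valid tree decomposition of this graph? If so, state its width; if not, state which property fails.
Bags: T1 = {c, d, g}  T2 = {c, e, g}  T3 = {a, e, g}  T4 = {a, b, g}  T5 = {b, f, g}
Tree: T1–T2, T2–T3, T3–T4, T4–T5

Yes; width 2.

Checking the three conditions: (i) the bags cover all of {a, b, c, d, e, f, g}; (ii) for each edge, some bag contains both endpoints; (iii) the bags containing any fixed vertex form a subtree. All hold, so the decomposition is valid with width 3 − 1 = 2.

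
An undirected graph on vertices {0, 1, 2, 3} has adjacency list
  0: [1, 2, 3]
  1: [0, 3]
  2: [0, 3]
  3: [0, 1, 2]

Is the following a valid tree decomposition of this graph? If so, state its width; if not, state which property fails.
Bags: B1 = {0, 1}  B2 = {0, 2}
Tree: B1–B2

A tree decomposition must satisfy three properties: every vertex lies in some bag; for every edge, both endpoints lie together in some bag; and for every vertex, the bags containing it form a connected subtree. Here vertex 3 appears in no bag, so the decomposition is invalid.

No — vertex 3 appears in no bag.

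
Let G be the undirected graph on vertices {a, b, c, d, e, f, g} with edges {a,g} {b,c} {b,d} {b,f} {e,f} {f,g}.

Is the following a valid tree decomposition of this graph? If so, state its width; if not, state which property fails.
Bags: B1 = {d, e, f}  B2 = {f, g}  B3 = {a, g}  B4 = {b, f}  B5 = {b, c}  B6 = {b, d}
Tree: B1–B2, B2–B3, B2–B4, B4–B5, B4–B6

No — bags containing vertex d are not connected in the tree.

A tree decomposition must satisfy three properties: every vertex lies in some bag; for every edge, both endpoints lie together in some bag; and for every vertex, the bags containing it form a connected subtree. Here bags containing vertex d are not connected in the tree, so the decomposition is invalid.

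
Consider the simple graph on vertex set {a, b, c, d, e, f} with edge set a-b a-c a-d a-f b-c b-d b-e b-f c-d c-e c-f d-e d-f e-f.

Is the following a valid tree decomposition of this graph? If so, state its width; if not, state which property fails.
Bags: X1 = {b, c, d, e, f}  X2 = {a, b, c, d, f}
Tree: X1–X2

Yes; width 4.

Checking the three conditions: (i) the bags cover all of {a, b, c, d, e, f}; (ii) for each edge, some bag contains both endpoints; (iii) the bags containing any fixed vertex form a subtree. All hold, so the decomposition is valid with width 5 − 1 = 4.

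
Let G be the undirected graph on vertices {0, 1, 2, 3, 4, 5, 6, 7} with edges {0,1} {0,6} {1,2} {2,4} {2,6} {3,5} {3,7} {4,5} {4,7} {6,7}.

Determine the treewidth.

A width-2 tree decomposition is:
Bags: B1 = {0, 1, 6}  B2 = {1, 2, 6}  B3 = {2, 6, 7}  B4 = {2, 4, 7}  B5 = {3, 4, 7}  B6 = {3, 4, 5}
Tree: B1–B2, B2–B3, B3–B4, B4–B5, B5–B6
Each bag holds 3 vertices, so the decomposition has width 2, which upper-bounds the treewidth. Since 0–1–2–6–0 is a cycle in G, G is not acyclic. Forests are exactly the graphs of treewidth ≤ 1, so tw(G) ≥ 2. Combining the bounds, tw(G) = 2.

2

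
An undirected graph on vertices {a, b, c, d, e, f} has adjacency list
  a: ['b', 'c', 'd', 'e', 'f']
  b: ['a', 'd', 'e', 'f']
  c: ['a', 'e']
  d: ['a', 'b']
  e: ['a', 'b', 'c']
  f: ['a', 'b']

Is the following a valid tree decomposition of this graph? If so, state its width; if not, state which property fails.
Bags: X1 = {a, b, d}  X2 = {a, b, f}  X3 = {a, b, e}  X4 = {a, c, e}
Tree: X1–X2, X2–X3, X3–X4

Yes; width 2.

Every vertex of G appears in some bag (union = {a, b, c, d, e, f}); every edge is covered by a bag; and for each vertex v the set of bags containing v is connected in the bag tree. The decomposition is therefore valid. The largest bag has 3 vertices, so the width is 2.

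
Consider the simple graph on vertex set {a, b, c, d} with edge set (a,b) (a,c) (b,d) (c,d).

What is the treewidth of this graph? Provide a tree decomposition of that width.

Treewidth 2.
One optimal decomposition is:
Bags: B1 = {a, b, c}  B2 = {b, c, d}
Tree: B1–B2

The largest bag has 3 vertices, giving width 2; this decomposition certifies tw(G) ≤ 2. For the lower bound, G contains the cycle b–a–c–d–b, so G is not a forest; only forests have treewidth ≤ 1, hence tw(G) ≥ 2. Therefore the treewidth is 2.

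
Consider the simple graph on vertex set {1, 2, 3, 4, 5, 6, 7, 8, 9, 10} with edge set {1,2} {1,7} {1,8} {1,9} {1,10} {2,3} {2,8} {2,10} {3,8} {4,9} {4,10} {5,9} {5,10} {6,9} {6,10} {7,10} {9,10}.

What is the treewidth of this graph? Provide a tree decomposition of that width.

Treewidth 2.
One optimal decomposition is:
Bags: B1 = {1, 9, 10}  B2 = {6, 9, 10}  B3 = {4, 9, 10}  B4 = {1, 2, 10}  B5 = {1, 2, 8}  B6 = {1, 7, 10}  B7 = {2, 3, 8}  B8 = {5, 9, 10}
Tree: B1–B2, B1–B3, B1–B4, B4–B5, B4–B6, B5–B7, B1–B8

Each bag holds 3 vertices, so the decomposition has width 2, which upper-bounds the treewidth. Conversely, {1, 2, 8} is a clique of size 3, and the vertices of any clique must share a bag in every tree decomposition; so some bag has ≥ 3 vertices and tw(G) ≥ 2. The upper and lower bounds meet at 2, so that is the treewidth.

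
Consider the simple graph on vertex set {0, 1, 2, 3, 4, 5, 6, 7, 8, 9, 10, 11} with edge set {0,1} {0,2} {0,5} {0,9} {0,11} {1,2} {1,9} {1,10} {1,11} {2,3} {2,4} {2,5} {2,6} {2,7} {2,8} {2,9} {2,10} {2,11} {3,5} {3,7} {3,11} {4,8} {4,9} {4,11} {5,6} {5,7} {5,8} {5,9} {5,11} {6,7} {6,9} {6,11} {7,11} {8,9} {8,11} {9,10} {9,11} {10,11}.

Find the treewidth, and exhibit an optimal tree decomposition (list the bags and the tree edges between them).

Treewidth 4.
One such decomposition:
Bags: B1 = {2, 5, 8, 9, 11}  B2 = {2, 5, 6, 9, 11}  B3 = {0, 2, 5, 9, 11}  B4 = {2, 5, 6, 7, 11}  B5 = {0, 1, 2, 9, 11}  B6 = {1, 2, 9, 10, 11}  B7 = {2, 4, 8, 9, 11}  B8 = {2, 3, 5, 7, 11}
Tree: B1–B2, B1–B3, B2–B4, B3–B5, B5–B6, B1–B7, B4–B8

The largest bag has 5 vertices, giving width 4; this decomposition certifies tw(G) ≤ 4. On the other hand G contains the 5-clique {0, 1, 2, 9, 11}. A clique must lie in a single bag of any decomposition, so no decomposition can have width below 4. The upper and lower bounds meet at 4, so that is the treewidth.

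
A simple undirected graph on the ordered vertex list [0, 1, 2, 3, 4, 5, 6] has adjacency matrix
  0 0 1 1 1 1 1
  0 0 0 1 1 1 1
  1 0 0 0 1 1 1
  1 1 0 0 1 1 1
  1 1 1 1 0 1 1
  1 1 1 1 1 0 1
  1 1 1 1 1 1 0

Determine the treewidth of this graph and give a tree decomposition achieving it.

Every bag has size at most 5, so the width is 5 − 1 = 4 and tw(G) ≤ 4. Conversely, {0, 2, 4, 5, 6} is a clique of size 5, and the vertices of any clique must share a bag in every tree decomposition; so some bag has ≥ 5 vertices and tw(G) ≥ 4. Combining the bounds, tw(G) = 4.

Treewidth 4.
One optimal decomposition is:
Bags: B1 = {0, 3, 4, 5, 6}  B2 = {1, 3, 4, 5, 6}  B3 = {0, 2, 4, 5, 6}
Tree: B1–B2, B1–B3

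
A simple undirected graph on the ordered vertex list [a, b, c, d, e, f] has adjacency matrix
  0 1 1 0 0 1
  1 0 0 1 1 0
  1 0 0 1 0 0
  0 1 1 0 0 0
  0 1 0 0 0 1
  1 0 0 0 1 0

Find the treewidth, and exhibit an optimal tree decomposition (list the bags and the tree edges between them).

Every bag has size at most 3, so the width is 3 − 1 = 2 and tw(G) ≤ 2. The edges d–c–a–b–d form a cycle, so G is not a tree and its treewidth is at least 2. Therefore the treewidth is 2.

Treewidth 2.
One optimal decomposition is:
Bags: B1 = {b, c, d}  B2 = {a, b, c}  B3 = {a, b, e}  B4 = {a, e, f}
Tree: B1–B2, B2–B3, B3–B4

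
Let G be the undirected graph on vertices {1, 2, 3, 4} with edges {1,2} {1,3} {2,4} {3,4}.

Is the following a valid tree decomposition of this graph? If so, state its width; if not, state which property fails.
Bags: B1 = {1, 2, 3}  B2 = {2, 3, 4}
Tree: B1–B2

Checking the three conditions: (i) the bags cover all of {1, 2, 3, 4}; (ii) for each edge, some bag contains both endpoints; (iii) the bags containing any fixed vertex form a subtree. All hold, so the decomposition is valid with width 3 − 1 = 2.

Yes; width 2.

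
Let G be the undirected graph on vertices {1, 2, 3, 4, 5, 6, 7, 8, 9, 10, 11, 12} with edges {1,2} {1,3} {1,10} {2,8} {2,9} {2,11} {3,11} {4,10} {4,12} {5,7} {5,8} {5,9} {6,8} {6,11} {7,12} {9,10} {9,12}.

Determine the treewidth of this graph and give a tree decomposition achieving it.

Each bag holds 4 vertices, so the decomposition has width 3, which upper-bounds the treewidth. For the lower bound: the 4 vertex sets {4,7,12}, {10}, {9}, {1,2,5,8} are disjoint, each induces a connected subgraph, and every pair is joined by at least one edge of G. Contracting each set to a single vertex therefore yields K_{4} as a minor, and since treewidth is minor-monotone, tw(G) ≥ tw(K_{4}) = 3. Combining the bounds, tw(G) = 3.

Treewidth 3.
Bags: B1 = {4, 7, 10, 12}  B2 = {7, 9, 10, 12}  B3 = {5, 7, 9, 10}  B4 = {1, 5, 9, 10}  B5 = {1, 2, 5, 9}  B6 = {1, 2, 5, 8}  B7 = {1, 2, 3, 8}  B8 = {2, 3, 8, 11}  B9 = {3, 6, 8, 11}
Tree: B1–B2, B2–B3, B3–B4, B4–B5, B5–B6, B6–B7, B7–B8, B8–B9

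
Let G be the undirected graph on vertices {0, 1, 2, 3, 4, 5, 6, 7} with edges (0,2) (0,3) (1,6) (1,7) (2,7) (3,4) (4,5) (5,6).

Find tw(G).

2

A width-2 tree decomposition is:
Bags: B1 = {1, 5, 6}  B2 = {1, 4, 5}  B3 = {1, 3, 4}  B4 = {0, 1, 3}  B5 = {0, 1, 2}  B6 = {1, 2, 7}
Tree: B1–B2, B2–B3, B3–B4, B4–B5, B5–B6
The largest bag has 3 vertices, giving width 2; this decomposition certifies tw(G) ≤ 2. For the lower bound, G contains the cycle 1–6–5–4–3–0–2–7–1, so G is not a forest; only forests have treewidth ≤ 1, hence tw(G) ≥ 2. The upper and lower bounds meet at 2, so that is the treewidth.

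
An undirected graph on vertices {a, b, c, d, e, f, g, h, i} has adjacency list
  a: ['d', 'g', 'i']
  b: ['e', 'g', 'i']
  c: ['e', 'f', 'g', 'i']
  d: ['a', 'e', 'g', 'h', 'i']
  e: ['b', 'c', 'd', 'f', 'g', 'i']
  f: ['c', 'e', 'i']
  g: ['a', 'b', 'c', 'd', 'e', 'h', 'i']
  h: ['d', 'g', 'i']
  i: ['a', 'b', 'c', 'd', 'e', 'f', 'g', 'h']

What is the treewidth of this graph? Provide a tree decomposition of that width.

Each bag holds 4 vertices, so the decomposition has width 3, which upper-bounds the treewidth. On the other hand G contains the 4-clique {d, e, g, i}. A clique must lie in a single bag of any decomposition, so no decomposition can have width below 3. Therefore the treewidth is 3.

Treewidth 3.
One optimal decomposition is:
Bags: B1 = {b, e, g, i}  B2 = {d, e, g, i}  B3 = {c, e, g, i}  B4 = {a, d, g, i}  B5 = {c, e, f, i}  B6 = {d, g, h, i}
Tree: B1–B2, B1–B3, B2–B4, B3–B5, B4–B6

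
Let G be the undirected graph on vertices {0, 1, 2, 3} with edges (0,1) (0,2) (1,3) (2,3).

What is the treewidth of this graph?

A width-2 tree decomposition is:
Bags: B1 = {0, 1, 2}  B2 = {1, 2, 3}
Tree: B1–B2
Every bag has size at most 3, so the width is 3 − 1 = 2 and tw(G) ≤ 2. The edges 2–0–1–3–2 form a cycle, so G is not a tree and its treewidth is at least 2. The upper and lower bounds meet at 2, so that is the treewidth.

2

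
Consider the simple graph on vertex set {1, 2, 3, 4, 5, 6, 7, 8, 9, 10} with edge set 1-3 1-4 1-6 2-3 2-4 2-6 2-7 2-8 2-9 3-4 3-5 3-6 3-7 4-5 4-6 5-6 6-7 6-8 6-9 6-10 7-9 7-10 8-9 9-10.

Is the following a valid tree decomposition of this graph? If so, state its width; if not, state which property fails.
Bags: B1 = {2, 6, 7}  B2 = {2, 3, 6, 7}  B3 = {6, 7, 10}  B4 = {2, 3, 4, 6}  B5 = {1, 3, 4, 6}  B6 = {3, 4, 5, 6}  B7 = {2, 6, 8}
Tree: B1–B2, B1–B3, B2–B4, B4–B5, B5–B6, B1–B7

A tree decomposition must satisfy three properties: every vertex lies in some bag; for every edge, both endpoints lie together in some bag; and for every vertex, the bags containing it form a connected subtree. Here vertex 9 appears in no bag, so the decomposition is invalid.

No — vertex 9 appears in no bag.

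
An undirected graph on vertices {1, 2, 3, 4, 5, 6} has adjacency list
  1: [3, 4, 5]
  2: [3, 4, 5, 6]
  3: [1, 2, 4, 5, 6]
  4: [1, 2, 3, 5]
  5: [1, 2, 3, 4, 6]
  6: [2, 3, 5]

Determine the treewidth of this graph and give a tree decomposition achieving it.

The largest bag has 4 vertices, giving width 3; this decomposition certifies tw(G) ≤ 3. For the lower bound, the 4 vertices {1, 3, 4, 5} are pairwise adjacent, and any tree decomposition puts a clique entirely inside one bag — forcing width ≥ 3. Combining the bounds, tw(G) = 3.

Treewidth 3.
One such decomposition:
Bags: B1 = {2, 3, 4, 5}  B2 = {1, 3, 4, 5}  B3 = {2, 3, 5, 6}
Tree: B1–B2, B1–B3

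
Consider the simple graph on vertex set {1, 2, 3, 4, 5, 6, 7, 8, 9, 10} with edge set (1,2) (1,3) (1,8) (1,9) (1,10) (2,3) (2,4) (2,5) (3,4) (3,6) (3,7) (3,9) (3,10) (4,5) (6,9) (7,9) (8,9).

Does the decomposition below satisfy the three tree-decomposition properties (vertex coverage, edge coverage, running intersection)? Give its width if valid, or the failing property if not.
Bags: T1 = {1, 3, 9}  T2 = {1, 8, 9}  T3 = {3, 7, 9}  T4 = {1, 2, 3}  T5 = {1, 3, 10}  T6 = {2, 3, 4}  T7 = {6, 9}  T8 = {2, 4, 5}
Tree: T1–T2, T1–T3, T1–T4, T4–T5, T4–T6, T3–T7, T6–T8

A tree decomposition must satisfy three properties: every vertex lies in some bag; for every edge, both endpoints lie together in some bag; and for every vertex, the bags containing it form a connected subtree. Here edge (3,6) lies in no bag, so the decomposition is invalid.

No — edge (3,6) lies in no bag.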